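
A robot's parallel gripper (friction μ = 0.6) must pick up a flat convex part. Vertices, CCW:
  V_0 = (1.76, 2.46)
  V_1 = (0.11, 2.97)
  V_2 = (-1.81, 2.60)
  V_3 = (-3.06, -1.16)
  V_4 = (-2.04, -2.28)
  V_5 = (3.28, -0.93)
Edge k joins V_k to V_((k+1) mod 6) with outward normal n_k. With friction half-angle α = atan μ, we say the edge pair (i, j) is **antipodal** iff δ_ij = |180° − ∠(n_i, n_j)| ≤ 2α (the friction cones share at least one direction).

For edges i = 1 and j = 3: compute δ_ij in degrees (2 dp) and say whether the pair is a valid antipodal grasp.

δ = 58.58°, valid

α = atan 0.6 = 30.96°;  2α = 61.93°
edge 1: e_1 = (-1.92, -0.37);  n_1 = (-0.1892, +0.9819)
edge 3: e_3 = (+1.02, -1.12);  n_3 = (-0.7393, -0.6733)
∠(n_1, n_3) = 121.42°
δ = |180° − 121.42°| = 58.58°
58.58° ≤ 2α = 61.93°  →  valid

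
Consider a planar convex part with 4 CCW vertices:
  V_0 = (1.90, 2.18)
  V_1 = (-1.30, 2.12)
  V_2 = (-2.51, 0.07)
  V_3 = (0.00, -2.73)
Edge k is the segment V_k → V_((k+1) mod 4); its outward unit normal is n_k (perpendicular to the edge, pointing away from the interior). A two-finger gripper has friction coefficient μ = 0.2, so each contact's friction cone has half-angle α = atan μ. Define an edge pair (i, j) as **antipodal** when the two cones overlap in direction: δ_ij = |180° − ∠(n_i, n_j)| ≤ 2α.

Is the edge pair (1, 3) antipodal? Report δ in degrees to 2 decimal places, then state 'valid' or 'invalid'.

δ = 9.40°, valid

α = atan 0.2 = 11.31°;  2α = 22.62°
edge 1: e_1 = (-1.21, -2.05);  n_1 = (-0.8612, +0.5083)
edge 3: e_3 = (+1.90, +4.91);  n_3 = (+0.9326, -0.3609)
∠(n_1, n_3) = 170.60°
δ = |180° − 170.60°| = 9.40°
9.40° ≤ 2α = 22.62°  →  valid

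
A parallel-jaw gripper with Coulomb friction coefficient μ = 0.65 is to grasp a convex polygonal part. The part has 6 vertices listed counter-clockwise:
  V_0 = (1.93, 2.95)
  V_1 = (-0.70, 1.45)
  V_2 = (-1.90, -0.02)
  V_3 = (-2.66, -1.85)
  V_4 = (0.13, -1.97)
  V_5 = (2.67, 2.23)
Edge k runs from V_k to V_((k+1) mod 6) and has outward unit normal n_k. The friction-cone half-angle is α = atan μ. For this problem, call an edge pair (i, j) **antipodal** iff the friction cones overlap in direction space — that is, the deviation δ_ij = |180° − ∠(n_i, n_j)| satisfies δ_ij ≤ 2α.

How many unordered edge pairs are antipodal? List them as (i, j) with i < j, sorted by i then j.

count = 6; pairs: (0,3), (0,4), (1,3), (1,4), (2,4), (3,5)

α = atan 0.65 = 33.02°;  2α = 66.05°
n_0 = (-0.4954, +0.8686)
n_1 = (-0.7747, +0.6324)
n_2 = (-0.9235, +0.3835)
n_3 = (-0.0430, -0.9991)
n_4 = (+0.8557, -0.5175)
n_5 = (+0.6974, +0.7167)
  (0,1): δ = 158.92°  ·
  (0,2): δ = 142.25°  ·
  (0,3): δ = 32.16°  ✓
  (0,4): δ = 29.14°  ✓
  (0,5): δ = 106.09°  ·
  (1,2): δ = 163.33°  ·
  (1,3): δ = 53.24°  ✓
  (1,4): δ = 8.06°  ✓
  (1,5): δ = 85.01°  ·
  (2,3): δ = 69.91°  ·
  (2,4): δ = 8.61°  ✓
  (2,5): δ = 68.34°  ·
  (3,4): δ = 118.70°  ·
  (3,5): δ = 41.75°  ✓
  (4,5): δ = 103.05°  ·
antipodal pairs: 6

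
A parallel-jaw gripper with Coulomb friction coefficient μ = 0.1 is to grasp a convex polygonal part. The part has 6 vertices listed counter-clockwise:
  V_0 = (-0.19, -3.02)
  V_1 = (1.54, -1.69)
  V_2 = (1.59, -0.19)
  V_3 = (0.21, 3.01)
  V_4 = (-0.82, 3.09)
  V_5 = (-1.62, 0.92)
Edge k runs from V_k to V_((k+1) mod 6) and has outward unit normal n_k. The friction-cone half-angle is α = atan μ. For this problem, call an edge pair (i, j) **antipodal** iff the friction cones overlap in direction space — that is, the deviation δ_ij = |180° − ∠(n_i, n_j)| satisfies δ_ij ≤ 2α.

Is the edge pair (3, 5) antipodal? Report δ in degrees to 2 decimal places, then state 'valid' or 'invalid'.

δ = 65.61°, invalid

α = atan 0.1 = 5.71°;  2α = 11.42°
edge 3: e_3 = (-1.03, +0.08);  n_3 = (+0.0774, +0.9970)
edge 5: e_5 = (+1.43, -3.94);  n_5 = (-0.9400, -0.3412)
∠(n_3, n_5) = 114.39°
δ = |180° − 114.39°| = 65.61°
65.61° > 2α = 11.42°  →  invalid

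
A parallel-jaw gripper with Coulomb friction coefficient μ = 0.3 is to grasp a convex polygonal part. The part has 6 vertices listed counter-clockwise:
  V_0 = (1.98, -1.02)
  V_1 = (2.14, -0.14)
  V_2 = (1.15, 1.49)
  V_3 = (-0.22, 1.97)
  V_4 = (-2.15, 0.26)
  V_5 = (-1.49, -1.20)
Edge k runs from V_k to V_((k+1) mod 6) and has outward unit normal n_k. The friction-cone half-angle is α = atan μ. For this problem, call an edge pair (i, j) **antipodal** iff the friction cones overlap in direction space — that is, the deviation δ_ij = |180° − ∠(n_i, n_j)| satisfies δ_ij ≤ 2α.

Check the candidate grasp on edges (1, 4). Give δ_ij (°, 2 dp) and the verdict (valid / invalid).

α = atan 0.3 = 16.70°;  2α = 33.40°
edge 1: e_1 = (-0.99, +1.63);  n_1 = (+0.8547, +0.5191)
edge 4: e_4 = (+0.66, -1.46);  n_4 = (-0.9112, -0.4119)
∠(n_1, n_4) = 173.05°
δ = |180° − 173.05°| = 6.95°
6.95° ≤ 2α = 33.40°  →  valid

δ = 6.95°, valid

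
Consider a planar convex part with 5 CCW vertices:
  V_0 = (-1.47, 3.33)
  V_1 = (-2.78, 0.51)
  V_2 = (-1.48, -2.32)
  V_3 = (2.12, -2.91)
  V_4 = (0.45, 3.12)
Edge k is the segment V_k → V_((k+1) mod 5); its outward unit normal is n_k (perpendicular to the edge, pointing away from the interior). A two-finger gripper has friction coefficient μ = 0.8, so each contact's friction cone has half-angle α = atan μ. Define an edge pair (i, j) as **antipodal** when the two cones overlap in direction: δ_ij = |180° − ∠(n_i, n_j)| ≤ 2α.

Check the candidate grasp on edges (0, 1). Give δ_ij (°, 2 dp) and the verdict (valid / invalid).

δ = 130.41°, invalid

α = atan 0.8 = 38.66°;  2α = 77.32°
edge 0: e_0 = (-1.31, -2.82);  n_0 = (-0.9069, +0.4213)
edge 1: e_1 = (+1.30, -2.83);  n_1 = (-0.9087, -0.4174)
∠(n_0, n_1) = 49.59°
δ = |180° − 49.59°| = 130.41°
130.41° > 2α = 77.32°  →  invalid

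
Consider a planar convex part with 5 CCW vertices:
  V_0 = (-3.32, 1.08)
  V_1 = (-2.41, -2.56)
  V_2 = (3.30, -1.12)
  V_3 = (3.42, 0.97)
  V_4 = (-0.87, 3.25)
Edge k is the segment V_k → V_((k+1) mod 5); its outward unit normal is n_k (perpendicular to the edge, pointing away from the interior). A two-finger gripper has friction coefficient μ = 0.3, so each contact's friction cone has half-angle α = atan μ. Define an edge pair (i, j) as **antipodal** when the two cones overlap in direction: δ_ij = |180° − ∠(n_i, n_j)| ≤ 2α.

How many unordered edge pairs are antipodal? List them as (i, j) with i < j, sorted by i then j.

α = atan 0.3 = 16.70°;  2α = 33.40°
n_0 = (-0.9701, -0.2425)
n_1 = (+0.2445, -0.9696)
n_2 = (+0.9984, -0.0573)
n_3 = (+0.4693, +0.8830)
n_4 = (-0.6630, +0.7486)
  (0,1): δ = 89.88°  ·
  (0,2): δ = 17.32°  ✓
  (0,3): δ = 47.97°  ·
  (0,4): δ = 117.50°  ·
  (1,2): δ = 107.44°  ·
  (1,3): δ = 42.14°  ·
  (1,4): δ = 27.38°  ✓
  (2,3): δ = 114.70°  ·
  (2,4): δ = 45.18°  ·
  (3,4): δ = 110.48°  ·
antipodal pairs: 2

count = 2; pairs: (0,2), (1,4)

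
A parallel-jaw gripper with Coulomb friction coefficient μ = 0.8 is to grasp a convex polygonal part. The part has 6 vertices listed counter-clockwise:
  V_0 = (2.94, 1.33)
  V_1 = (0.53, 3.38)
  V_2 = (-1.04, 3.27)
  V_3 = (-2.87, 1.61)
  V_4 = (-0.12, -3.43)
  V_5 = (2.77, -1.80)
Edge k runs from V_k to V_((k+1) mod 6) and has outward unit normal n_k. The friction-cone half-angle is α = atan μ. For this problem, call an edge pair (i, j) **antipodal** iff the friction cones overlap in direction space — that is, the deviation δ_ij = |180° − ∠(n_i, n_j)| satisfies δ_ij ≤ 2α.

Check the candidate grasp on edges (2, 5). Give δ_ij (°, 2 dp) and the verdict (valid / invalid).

α = atan 0.8 = 38.66°;  2α = 77.32°
edge 2: e_2 = (-1.83, -1.66);  n_2 = (-0.6719, +0.7407)
edge 5: e_5 = (+0.17, +3.13);  n_5 = (+0.9985, -0.0542)
∠(n_2, n_5) = 135.32°
δ = |180° − 135.32°| = 44.68°
44.68° ≤ 2α = 77.32°  →  valid

δ = 44.68°, valid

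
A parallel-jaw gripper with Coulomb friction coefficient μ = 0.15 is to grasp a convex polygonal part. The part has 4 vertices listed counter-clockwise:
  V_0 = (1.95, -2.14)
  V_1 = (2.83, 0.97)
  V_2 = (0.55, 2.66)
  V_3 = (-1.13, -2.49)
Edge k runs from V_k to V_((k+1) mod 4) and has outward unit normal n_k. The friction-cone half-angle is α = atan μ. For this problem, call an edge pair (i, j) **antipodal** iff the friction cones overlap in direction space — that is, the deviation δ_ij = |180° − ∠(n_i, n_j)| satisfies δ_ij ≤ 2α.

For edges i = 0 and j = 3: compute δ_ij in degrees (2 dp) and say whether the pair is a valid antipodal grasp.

α = atan 0.15 = 8.53°;  2α = 17.06°
edge 0: e_0 = (+0.88, +3.11);  n_0 = (+0.9622, -0.2723)
edge 3: e_3 = (+3.08, +0.35);  n_3 = (+0.1129, -0.9936)
∠(n_0, n_3) = 67.72°
δ = |180° − 67.72°| = 112.28°
112.28° > 2α = 17.06°  →  invalid

δ = 112.28°, invalid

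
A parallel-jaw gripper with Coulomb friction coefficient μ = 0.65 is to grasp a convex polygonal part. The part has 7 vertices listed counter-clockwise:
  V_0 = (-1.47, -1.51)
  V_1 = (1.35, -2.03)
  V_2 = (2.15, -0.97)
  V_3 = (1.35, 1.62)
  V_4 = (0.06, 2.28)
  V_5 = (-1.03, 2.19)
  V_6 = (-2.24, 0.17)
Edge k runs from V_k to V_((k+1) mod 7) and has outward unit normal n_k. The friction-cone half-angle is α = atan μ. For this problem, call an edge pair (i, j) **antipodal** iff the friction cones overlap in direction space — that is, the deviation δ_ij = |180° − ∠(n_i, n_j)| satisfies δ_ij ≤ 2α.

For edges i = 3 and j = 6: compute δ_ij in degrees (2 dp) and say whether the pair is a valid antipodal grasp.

α = atan 0.65 = 33.02°;  2α = 66.05°
edge 3: e_3 = (-1.29, +0.66);  n_3 = (+0.4555, +0.8902)
edge 6: e_6 = (+0.77, -1.68);  n_6 = (-0.9091, -0.4167)
∠(n_3, n_6) = 141.72°
δ = |180° − 141.72°| = 38.28°
38.28° ≤ 2α = 66.05°  →  valid

δ = 38.28°, valid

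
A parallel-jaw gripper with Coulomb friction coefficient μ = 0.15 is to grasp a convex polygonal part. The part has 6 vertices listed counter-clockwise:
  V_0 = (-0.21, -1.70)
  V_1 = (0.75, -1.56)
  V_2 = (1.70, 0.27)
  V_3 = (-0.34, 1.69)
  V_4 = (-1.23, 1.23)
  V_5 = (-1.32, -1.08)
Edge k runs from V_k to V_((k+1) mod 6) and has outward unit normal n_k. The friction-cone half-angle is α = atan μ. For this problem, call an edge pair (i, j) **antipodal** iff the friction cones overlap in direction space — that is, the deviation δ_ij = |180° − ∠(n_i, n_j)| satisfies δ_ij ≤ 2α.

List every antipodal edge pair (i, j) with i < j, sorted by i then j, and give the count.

count = 1; pairs: (2,5)

α = atan 0.15 = 8.53°;  2α = 17.06°
n_0 = (+0.1443, -0.9895)
n_1 = (+0.8875, -0.4607)
n_2 = (+0.5713, +0.8207)
n_3 = (-0.4592, +0.8884)
n_4 = (-0.9992, +0.0389)
n_5 = (-0.4876, -0.8730)
  (0,1): δ = 125.73°  ·
  (0,2): δ = 43.14°  ·
  (0,3): δ = 19.04°  ·
  (0,4): δ = 79.47°  ·
  (0,5): δ = 142.52°  ·
  (1,2): δ = 97.41°  ·
  (1,3): δ = 35.23°  ·
  (1,4): δ = 25.20°  ·
  (1,5): δ = 88.25°  ·
  (2,3): δ = 117.83°  ·
  (2,4): δ = 57.39°  ·
  (2,5): δ = 5.66°  ✓
  (3,4): δ = 119.56°  ·
  (3,5): δ = 56.52°  ·
  (4,5): δ = 116.95°  ·
antipodal pairs: 1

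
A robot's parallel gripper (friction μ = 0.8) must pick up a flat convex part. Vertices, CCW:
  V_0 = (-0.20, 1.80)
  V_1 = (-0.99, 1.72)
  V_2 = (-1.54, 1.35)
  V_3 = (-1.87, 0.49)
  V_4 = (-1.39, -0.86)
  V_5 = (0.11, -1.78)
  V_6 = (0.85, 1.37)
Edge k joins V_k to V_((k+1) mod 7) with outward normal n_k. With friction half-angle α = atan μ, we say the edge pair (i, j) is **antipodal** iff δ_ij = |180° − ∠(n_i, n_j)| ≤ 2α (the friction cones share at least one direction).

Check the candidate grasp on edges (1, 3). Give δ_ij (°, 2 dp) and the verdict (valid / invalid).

δ = 104.36°, invalid

α = atan 0.8 = 38.66°;  2α = 77.32°
edge 1: e_1 = (-0.55, -0.37);  n_1 = (-0.5582, +0.8297)
edge 3: e_3 = (+0.48, -1.35);  n_3 = (-0.9422, -0.3350)
∠(n_1, n_3) = 75.64°
δ = |180° − 75.64°| = 104.36°
104.36° > 2α = 77.32°  →  invalid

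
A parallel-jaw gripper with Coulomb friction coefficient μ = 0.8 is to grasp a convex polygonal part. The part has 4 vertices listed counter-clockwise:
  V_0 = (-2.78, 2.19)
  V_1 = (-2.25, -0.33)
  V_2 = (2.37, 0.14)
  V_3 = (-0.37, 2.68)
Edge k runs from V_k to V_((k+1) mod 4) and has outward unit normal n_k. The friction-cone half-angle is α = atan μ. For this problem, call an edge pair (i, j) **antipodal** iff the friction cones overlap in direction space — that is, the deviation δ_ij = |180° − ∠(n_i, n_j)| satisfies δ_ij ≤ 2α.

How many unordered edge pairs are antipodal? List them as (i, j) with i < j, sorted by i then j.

α = atan 0.8 = 38.66°;  2α = 77.32°
n_0 = (-0.9786, -0.2058)
n_1 = (+0.1012, -0.9949)
n_2 = (+0.6798, +0.7334)
n_3 = (-0.1992, +0.9800)
  (0,1): δ = 96.07°  ·
  (0,2): δ = 35.29°  ✓
  (0,3): δ = 89.62°  ·
  (1,2): δ = 48.64°  ✓
  (1,3): δ = 5.68°  ✓
  (2,3): δ = 125.68°  ·
antipodal pairs: 3

count = 3; pairs: (0,2), (1,2), (1,3)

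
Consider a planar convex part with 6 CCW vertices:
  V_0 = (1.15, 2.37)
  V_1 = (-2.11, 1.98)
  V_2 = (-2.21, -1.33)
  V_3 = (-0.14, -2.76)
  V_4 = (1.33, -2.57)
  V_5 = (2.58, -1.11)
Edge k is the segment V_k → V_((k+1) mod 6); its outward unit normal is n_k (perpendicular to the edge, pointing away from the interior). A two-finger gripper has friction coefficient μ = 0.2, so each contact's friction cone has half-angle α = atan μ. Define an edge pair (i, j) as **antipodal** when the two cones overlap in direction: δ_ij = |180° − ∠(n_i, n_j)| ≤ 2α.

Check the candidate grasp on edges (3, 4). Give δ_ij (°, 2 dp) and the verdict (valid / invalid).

α = atan 0.2 = 11.31°;  2α = 22.62°
edge 3: e_3 = (+1.47, +0.19);  n_3 = (+0.1282, -0.9918)
edge 4: e_4 = (+1.25, +1.46);  n_4 = (+0.7596, -0.6504)
∠(n_3, n_4) = 42.07°
δ = |180° − 42.07°| = 137.93°
137.93° > 2α = 22.62°  →  invalid

δ = 137.93°, invalid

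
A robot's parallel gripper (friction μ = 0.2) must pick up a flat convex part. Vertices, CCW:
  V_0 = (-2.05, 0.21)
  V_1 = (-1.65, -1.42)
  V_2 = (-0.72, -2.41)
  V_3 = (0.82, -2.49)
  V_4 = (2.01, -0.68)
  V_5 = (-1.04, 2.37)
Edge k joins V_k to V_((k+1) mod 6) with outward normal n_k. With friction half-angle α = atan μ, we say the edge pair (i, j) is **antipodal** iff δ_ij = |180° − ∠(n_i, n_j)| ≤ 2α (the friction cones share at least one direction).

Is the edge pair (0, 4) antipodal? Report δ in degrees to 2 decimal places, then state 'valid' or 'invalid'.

δ = 31.21°, invalid

α = atan 0.2 = 11.31°;  2α = 22.62°
edge 0: e_0 = (+0.40, -1.63);  n_0 = (-0.9712, -0.2383)
edge 4: e_4 = (-3.05, +3.05);  n_4 = (+0.7071, +0.7071)
∠(n_0, n_4) = 148.79°
δ = |180° − 148.79°| = 31.21°
31.21° > 2α = 22.62°  →  invalid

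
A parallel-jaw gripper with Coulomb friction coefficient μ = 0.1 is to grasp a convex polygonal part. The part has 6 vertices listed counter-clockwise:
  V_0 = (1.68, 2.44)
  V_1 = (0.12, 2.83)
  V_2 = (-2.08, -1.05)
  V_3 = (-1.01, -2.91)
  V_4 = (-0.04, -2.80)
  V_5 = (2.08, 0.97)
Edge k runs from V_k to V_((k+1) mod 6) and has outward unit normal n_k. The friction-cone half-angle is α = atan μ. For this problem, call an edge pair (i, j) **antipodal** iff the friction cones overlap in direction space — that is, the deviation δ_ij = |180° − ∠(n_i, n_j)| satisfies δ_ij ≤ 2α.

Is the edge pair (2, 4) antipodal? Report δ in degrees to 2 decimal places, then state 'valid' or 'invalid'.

δ = 59.26°, invalid

α = atan 0.1 = 5.71°;  2α = 11.42°
edge 2: e_2 = (+1.07, -1.86);  n_2 = (-0.8668, -0.4986)
edge 4: e_4 = (+2.12, +3.77);  n_4 = (+0.8716, -0.4902)
∠(n_2, n_4) = 120.74°
δ = |180° − 120.74°| = 59.26°
59.26° > 2α = 11.42°  →  invalid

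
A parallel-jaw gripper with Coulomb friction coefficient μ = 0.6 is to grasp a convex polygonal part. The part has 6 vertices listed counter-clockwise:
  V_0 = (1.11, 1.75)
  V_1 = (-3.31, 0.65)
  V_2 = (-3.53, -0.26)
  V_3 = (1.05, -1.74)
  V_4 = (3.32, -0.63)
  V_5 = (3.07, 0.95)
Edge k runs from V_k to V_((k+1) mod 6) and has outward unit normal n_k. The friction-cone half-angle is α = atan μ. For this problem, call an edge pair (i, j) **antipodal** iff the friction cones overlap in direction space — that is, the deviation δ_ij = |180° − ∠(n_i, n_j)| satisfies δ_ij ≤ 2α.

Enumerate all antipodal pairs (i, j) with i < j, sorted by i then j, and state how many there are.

count = 6; pairs: (0,2), (0,3), (1,3), (1,4), (2,5), (3,5)

α = atan 0.6 = 30.96°;  2α = 61.93°
n_0 = (-0.2415, +0.9704)
n_1 = (-0.9720, +0.2350)
n_2 = (-0.3075, -0.9516)
n_3 = (+0.4393, -0.8983)
n_4 = (+0.9877, +0.1563)
n_5 = (+0.3779, +0.9258)
  (0,1): δ = 117.57°  ·
  (0,2): δ = 31.88°  ✓
  (0,3): δ = 12.08°  ✓
  (0,4): δ = 85.02°  ·
  (0,5): δ = 143.82°  ·
  (1,2): δ = 94.32°  ·
  (1,3): δ = 50.35°  ✓
  (1,4): δ = 22.58°  ✓
  (1,5): δ = 81.39°  ·
  (2,3): δ = 136.03°  ·
  (2,4): δ = 63.10°  ·
  (2,5): δ = 4.30°  ✓
  (3,4): δ = 107.07°  ·
  (3,5): δ = 48.26°  ✓
  (4,5): δ = 121.19°  ·
antipodal pairs: 6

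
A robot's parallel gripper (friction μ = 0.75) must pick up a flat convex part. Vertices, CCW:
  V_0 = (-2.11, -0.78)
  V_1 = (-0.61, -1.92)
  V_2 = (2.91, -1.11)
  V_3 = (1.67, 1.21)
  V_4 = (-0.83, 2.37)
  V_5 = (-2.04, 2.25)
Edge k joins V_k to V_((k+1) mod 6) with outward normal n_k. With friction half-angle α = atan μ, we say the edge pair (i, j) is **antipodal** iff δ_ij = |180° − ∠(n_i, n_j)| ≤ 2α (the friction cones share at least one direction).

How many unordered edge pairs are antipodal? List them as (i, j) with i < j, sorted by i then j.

α = atan 0.75 = 36.87°;  2α = 73.74°
n_0 = (-0.6051, -0.7962)
n_1 = (+0.2243, -0.9745)
n_2 = (+0.8819, +0.4714)
n_3 = (+0.4209, +0.9071)
n_4 = (-0.0987, +0.9951)
n_5 = (-0.9997, +0.0231)
  (0,1): δ = 129.81°  ·
  (0,2): δ = 24.64°  ✓
  (0,3): δ = 12.34°  ✓
  (0,4): δ = 42.90°  ✓
  (0,5): δ = 125.91°  ·
  (1,2): δ = 74.84°  ·
  (1,3): δ = 37.85°  ✓
  (1,4): δ = 7.30°  ✓
  (1,5): δ = 75.72°  ·
  (2,3): δ = 143.02°  ·
  (2,4): δ = 112.46°  ·
  (2,5): δ = 29.45°  ✓
  (3,4): δ = 149.44°  ·
  (3,5): δ = 66.43°  ✓
  (4,5): δ = 96.99°  ·
antipodal pairs: 7

count = 7; pairs: (0,2), (0,3), (0,4), (1,3), (1,4), (2,5), (3,5)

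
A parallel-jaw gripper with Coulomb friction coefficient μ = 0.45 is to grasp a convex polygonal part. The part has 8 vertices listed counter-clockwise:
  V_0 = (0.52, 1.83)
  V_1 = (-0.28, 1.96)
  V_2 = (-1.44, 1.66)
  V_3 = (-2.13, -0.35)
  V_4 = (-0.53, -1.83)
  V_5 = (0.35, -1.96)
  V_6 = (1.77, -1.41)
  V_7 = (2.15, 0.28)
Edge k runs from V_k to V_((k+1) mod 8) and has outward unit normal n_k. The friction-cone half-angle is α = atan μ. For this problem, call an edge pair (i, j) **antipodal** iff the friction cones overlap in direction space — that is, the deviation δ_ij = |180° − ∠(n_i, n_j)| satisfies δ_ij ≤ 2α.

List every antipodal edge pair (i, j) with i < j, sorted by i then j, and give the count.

count = 8; pairs: (0,3), (0,4), (0,5), (1,4), (1,5), (2,6), (3,7), (4,7)

α = atan 0.45 = 24.23°;  2α = 48.46°
n_0 = (+0.1604, +0.9871)
n_1 = (-0.2504, +0.9681)
n_2 = (-0.9458, +0.3247)
n_3 = (-0.6790, -0.7341)
n_4 = (-0.1461, -0.9893)
n_5 = (+0.3612, -0.9325)
n_6 = (+0.9756, -0.2194)
n_7 = (+0.6891, +0.7247)
  (0,1): δ = 156.27°  ·
  (0,2): δ = 99.72°  ·
  (0,3): δ = 33.54°  ✓
  (0,4): δ = 0.83°  ✓
  (0,5): δ = 30.40°  ✓
  (0,6): δ = 86.56°  ·
  (0,7): δ = 145.67°  ·
  (1,2): δ = 123.45°  ·
  (1,3): δ = 57.27°  ·
  (1,4): δ = 22.90°  ✓
  (1,5): δ = 6.67°  ✓
  (1,6): δ = 62.83°  ·
  (1,7): δ = 121.94°  ·
  (2,3): δ = 113.82°  ·
  (2,4): δ = 79.46°  ·
  (2,5): δ = 49.88°  ·
  (2,6): δ = 6.27°  ✓
  (2,7): δ = 65.39°  ·
  (3,4): δ = 145.63°  ·
  (3,5): δ = 116.06°  ·
  (3,6): δ = 59.90°  ·
  (3,7): δ = 0.79°  ✓
  (4,5): δ = 150.42°  ·
  (4,6): δ = 94.27°  ·
  (4,7): δ = 35.16°  ✓
  (5,6): δ = 123.84°  ·
  (5,7): δ = 64.73°  ·
  (6,7): δ = 120.89°  ·
antipodal pairs: 8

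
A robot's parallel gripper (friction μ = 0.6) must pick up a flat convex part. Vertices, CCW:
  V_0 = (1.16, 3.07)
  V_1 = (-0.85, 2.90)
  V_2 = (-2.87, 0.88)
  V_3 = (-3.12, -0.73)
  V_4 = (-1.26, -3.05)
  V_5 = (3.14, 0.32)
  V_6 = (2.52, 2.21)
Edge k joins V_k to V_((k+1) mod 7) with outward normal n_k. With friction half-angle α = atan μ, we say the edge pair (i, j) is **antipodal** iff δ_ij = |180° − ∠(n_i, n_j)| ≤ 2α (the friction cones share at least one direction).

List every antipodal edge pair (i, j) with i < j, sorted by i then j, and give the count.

α = atan 0.6 = 30.96°;  2α = 61.93°
n_0 = (-0.0843, +0.9964)
n_1 = (-0.7071, +0.7071)
n_2 = (-0.9882, +0.1534)
n_3 = (-0.7802, -0.6255)
n_4 = (+0.6081, -0.7939)
n_5 = (+0.9502, +0.3117)
n_6 = (+0.5345, +0.8452)
  (0,1): δ = 139.83°  ·
  (0,2): δ = 103.66°  ·
  (0,3): δ = 56.11°  ✓
  (0,4): δ = 32.61°  ✓
  (0,5): δ = 103.33°  ·
  (0,6): δ = 142.86°  ·
  (1,2): δ = 143.83°  ·
  (1,3): δ = 96.28°  ·
  (1,4): δ = 7.55°  ✓
  (1,5): δ = 63.16°  ·
  (1,6): δ = 102.69°  ·
  (2,3): δ = 132.45°  ·
  (2,4): δ = 43.72°  ✓
  (2,5): δ = 26.99°  ✓
  (2,6): δ = 66.52°  ·
  (3,4): δ = 91.27°  ·
  (3,5): δ = 20.56°  ✓
  (3,6): δ = 18.97°  ✓
  (4,5): δ = 109.29°  ·
  (4,6): δ = 69.76°  ·
  (5,6): δ = 140.47°  ·
antipodal pairs: 7

count = 7; pairs: (0,3), (0,4), (1,4), (2,4), (2,5), (3,5), (3,6)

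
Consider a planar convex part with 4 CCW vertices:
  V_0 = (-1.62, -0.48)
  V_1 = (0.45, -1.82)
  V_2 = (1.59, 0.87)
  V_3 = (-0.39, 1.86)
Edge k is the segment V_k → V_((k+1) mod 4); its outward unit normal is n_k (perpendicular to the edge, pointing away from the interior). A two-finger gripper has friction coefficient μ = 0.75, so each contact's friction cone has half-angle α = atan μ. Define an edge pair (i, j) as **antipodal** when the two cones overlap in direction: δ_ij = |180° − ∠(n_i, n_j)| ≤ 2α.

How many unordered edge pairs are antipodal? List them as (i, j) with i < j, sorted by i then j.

count = 2; pairs: (0,2), (1,3)

α = atan 0.75 = 36.87°;  2α = 73.74°
n_0 = (-0.5434, -0.8395)
n_1 = (+0.9207, -0.3902)
n_2 = (+0.4472, +0.8944)
n_3 = (-0.8852, +0.4653)
  (0,1): δ = 80.05°  ·
  (0,2): δ = 6.35°  ✓
  (0,3): δ = 95.19°  ·
  (1,2): δ = 93.60°  ·
  (1,3): δ = 4.76°  ✓
  (2,3): δ = 91.16°  ·
antipodal pairs: 2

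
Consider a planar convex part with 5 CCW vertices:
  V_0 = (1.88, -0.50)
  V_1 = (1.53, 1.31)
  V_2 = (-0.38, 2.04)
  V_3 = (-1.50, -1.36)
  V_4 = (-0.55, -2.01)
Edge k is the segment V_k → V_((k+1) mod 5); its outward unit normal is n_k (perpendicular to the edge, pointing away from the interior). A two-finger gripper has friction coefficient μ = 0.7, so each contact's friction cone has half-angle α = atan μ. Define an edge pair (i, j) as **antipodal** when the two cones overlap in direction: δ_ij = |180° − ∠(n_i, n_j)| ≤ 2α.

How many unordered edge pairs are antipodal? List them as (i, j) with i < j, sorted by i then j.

count = 5; pairs: (0,2), (0,3), (1,3), (1,4), (2,4)

α = atan 0.7 = 34.99°;  2α = 69.98°
n_0 = (+0.9818, +0.1899)
n_1 = (+0.3570, +0.9341)
n_2 = (-0.9498, +0.3129)
n_3 = (-0.5647, -0.8253)
n_4 = (+0.5278, -0.8494)
  (0,1): δ = 121.86°  ·
  (0,2): δ = 29.18°  ✓
  (0,3): δ = 44.68°  ✓
  (0,4): δ = 110.91°  ·
  (1,2): δ = 87.32°  ·
  (1,3): δ = 13.46°  ✓
  (1,4): δ = 52.77°  ✓
  (2,3): δ = 106.15°  ·
  (2,4): δ = 39.91°  ✓
  (3,4): δ = 113.76°  ·
antipodal pairs: 5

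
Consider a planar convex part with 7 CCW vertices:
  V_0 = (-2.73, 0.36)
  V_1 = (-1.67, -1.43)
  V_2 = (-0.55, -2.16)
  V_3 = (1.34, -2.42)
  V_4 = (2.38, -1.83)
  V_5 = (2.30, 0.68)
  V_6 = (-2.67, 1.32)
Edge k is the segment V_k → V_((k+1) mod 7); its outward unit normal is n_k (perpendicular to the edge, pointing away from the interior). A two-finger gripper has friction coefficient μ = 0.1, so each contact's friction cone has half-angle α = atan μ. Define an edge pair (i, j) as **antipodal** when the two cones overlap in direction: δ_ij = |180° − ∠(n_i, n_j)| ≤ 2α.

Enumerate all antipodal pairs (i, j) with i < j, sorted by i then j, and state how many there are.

α = atan 0.1 = 5.71°;  2α = 11.42°
n_0 = (-0.8604, -0.5095)
n_1 = (-0.5460, -0.8378)
n_2 = (-0.1363, -0.9907)
n_3 = (+0.4934, -0.8698)
n_4 = (+0.9995, +0.0319)
n_5 = (+0.1277, +0.9918)
n_6 = (-0.9981, +0.0624)
  (0,1): δ = 153.73°  ·
  (0,2): δ = 128.47°  ·
  (0,3): δ = 91.07°  ·
  (0,4): δ = 28.81°  ·
  (0,5): δ = 52.03°  ·
  (0,6): δ = 145.79°  ·
  (1,2): δ = 154.74°  ·
  (1,3): δ = 117.34°  ·
  (1,4): δ = 55.08°  ·
  (1,5): δ = 25.76°  ·
  (1,6): δ = 119.52°  ·
  (2,3): δ = 142.60°  ·
  (2,4): δ = 80.34°  ·
  (2,5): δ = 0.50°  ✓
  (2,6): δ = 94.26°  ·
  (3,4): δ = 117.74°  ·
  (3,5): δ = 36.90°  ·
  (3,6): δ = 56.86°  ·
  (4,5): δ = 99.16°  ·
  (4,6): δ = 5.40°  ✓
  (5,6): δ = 86.24°  ·
antipodal pairs: 2

count = 2; pairs: (2,5), (4,6)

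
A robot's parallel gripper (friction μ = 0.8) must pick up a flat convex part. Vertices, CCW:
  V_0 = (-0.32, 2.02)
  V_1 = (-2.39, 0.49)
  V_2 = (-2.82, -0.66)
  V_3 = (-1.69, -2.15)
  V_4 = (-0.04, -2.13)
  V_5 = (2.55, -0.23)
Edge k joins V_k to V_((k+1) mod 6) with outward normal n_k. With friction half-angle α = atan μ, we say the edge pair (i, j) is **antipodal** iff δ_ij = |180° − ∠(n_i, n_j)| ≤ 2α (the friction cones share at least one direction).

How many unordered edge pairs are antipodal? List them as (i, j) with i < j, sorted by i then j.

α = atan 0.8 = 38.66°;  2α = 77.32°
n_0 = (-0.5944, +0.8042)
n_1 = (-0.9367, +0.3502)
n_2 = (-0.7968, -0.6043)
n_3 = (+0.0121, -0.9999)
n_4 = (+0.5915, -0.8063)
n_5 = (+0.6170, +0.7870)
  (0,1): δ = 146.97°  ·
  (0,2): δ = 89.29°  ·
  (0,3): δ = 35.77°  ✓
  (0,4): δ = 0.21°  ✓
  (0,5): δ = 105.44°  ·
  (1,2): δ = 122.32°  ·
  (1,3): δ = 68.80°  ✓
  (1,4): δ = 33.24°  ✓
  (1,5): δ = 72.41°  ✓
  (2,3): δ = 126.48°  ·
  (2,4): δ = 90.91°  ·
  (2,5): δ = 14.73°  ✓
  (3,4): δ = 144.43°  ·
  (3,5): δ = 38.79°  ✓
  (4,5): δ = 74.36°  ✓
antipodal pairs: 8

count = 8; pairs: (0,3), (0,4), (1,3), (1,4), (1,5), (2,5), (3,5), (4,5)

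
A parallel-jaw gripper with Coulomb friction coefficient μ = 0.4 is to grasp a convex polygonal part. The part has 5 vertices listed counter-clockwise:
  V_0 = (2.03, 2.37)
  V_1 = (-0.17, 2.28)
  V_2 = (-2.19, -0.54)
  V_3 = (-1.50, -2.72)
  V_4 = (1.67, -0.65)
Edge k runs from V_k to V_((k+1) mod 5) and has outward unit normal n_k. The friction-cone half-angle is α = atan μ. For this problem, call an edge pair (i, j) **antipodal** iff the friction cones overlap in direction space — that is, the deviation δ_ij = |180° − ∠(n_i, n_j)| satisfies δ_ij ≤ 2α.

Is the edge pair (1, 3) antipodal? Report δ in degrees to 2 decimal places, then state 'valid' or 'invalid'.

α = atan 0.4 = 21.80°;  2α = 43.60°
edge 1: e_1 = (-2.02, -2.82);  n_1 = (-0.8130, +0.5823)
edge 3: e_3 = (+3.17, +2.07);  n_3 = (+0.5468, -0.8373)
∠(n_1, n_3) = 158.76°
δ = |180° − 158.76°| = 21.24°
21.24° ≤ 2α = 43.60°  →  valid

δ = 21.24°, valid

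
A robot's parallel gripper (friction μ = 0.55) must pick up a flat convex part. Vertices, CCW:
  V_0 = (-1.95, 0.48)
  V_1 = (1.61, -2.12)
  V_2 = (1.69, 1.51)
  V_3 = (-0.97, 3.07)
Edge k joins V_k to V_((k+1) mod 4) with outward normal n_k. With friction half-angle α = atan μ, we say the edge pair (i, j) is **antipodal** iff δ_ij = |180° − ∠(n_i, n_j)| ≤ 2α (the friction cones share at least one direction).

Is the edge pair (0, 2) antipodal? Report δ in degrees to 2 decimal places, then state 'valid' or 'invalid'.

α = atan 0.55 = 28.81°;  2α = 57.62°
edge 0: e_0 = (+3.56, -2.60);  n_0 = (-0.5898, -0.8076)
edge 2: e_2 = (-2.66, +1.56);  n_2 = (+0.5059, +0.8626)
∠(n_0, n_2) = 174.25°
δ = |180° − 174.25°| = 5.75°
5.75° ≤ 2α = 57.62°  →  valid

δ = 5.75°, valid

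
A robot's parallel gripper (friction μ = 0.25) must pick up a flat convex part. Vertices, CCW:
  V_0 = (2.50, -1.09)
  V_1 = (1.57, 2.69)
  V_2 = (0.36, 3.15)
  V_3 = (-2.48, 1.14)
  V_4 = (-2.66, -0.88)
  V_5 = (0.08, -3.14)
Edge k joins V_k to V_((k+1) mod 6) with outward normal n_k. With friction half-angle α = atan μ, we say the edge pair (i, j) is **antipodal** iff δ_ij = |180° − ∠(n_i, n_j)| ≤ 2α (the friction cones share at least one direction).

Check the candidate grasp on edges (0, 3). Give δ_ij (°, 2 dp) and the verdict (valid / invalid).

α = atan 0.25 = 14.04°;  2α = 28.07°
edge 0: e_0 = (-0.93, +3.78);  n_0 = (+0.9710, +0.2389)
edge 3: e_3 = (-0.18, -2.02);  n_3 = (-0.9961, +0.0888)
∠(n_0, n_3) = 161.09°
δ = |180° − 161.09°| = 18.91°
18.91° ≤ 2α = 28.07°  →  valid

δ = 18.91°, valid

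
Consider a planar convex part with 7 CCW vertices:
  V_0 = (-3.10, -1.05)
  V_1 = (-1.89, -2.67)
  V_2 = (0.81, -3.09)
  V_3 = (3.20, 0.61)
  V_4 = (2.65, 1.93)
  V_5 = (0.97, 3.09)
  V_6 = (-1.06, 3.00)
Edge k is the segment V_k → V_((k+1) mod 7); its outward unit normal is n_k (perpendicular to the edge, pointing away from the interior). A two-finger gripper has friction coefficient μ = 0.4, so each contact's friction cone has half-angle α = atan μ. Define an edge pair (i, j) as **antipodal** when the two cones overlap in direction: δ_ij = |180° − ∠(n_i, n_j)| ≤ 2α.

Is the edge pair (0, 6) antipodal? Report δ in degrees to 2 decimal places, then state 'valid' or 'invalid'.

δ = 116.51°, invalid

α = atan 0.4 = 21.80°;  2α = 43.60°
edge 0: e_0 = (+1.21, -1.62);  n_0 = (-0.8012, -0.5984)
edge 6: e_6 = (-2.04, -4.05);  n_6 = (-0.8931, +0.4499)
∠(n_0, n_6) = 63.49°
δ = |180° − 63.49°| = 116.51°
116.51° > 2α = 43.60°  →  invalid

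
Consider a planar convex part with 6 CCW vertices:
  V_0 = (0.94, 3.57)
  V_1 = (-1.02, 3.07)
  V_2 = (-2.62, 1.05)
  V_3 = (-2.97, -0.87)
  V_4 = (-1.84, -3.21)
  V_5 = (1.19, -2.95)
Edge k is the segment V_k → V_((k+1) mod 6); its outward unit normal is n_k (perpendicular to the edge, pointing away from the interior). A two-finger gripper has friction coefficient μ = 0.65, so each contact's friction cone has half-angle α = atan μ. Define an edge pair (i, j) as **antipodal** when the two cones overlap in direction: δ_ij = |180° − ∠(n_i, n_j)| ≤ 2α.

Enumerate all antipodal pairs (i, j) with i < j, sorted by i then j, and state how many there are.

count = 5; pairs: (0,4), (1,4), (1,5), (2,5), (3,5)

α = atan 0.65 = 33.02°;  2α = 66.05°
n_0 = (-0.2472, +0.9690)
n_1 = (-0.7839, +0.6209)
n_2 = (-0.9838, +0.1793)
n_3 = (-0.9005, -0.4349)
n_4 = (+0.0855, -0.9963)
n_5 = (+0.9993, +0.0383)
  (0,1): δ = 142.69°  ·
  (0,2): δ = 114.64°  ·
  (0,3): δ = 78.53°  ·
  (0,4): δ = 9.41°  ✓
  (0,5): δ = 77.88°  ·
  (1,2): δ = 151.95°  ·
  (1,3): δ = 115.84°  ·
  (1,4): δ = 46.71°  ✓
  (1,5): δ = 40.58°  ✓
  (2,3): δ = 143.89°  ·
  (2,4): δ = 74.76°  ·
  (2,5): δ = 12.53°  ✓
  (3,4): δ = 110.87°  ·
  (3,5): δ = 23.58°  ✓
  (4,5): δ = 92.71°  ·
antipodal pairs: 5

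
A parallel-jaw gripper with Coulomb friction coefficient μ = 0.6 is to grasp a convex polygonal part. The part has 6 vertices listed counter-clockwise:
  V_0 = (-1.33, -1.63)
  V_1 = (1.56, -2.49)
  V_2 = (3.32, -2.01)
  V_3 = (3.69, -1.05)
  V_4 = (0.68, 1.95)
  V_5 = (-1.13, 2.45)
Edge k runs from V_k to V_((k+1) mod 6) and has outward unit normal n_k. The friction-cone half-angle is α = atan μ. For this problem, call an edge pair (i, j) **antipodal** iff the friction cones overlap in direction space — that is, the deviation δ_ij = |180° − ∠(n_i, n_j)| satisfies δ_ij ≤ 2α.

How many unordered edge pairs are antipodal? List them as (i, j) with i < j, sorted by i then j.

α = atan 0.6 = 30.96°;  2α = 61.93°
n_0 = (-0.2852, -0.9585)
n_1 = (+0.2631, -0.9648)
n_2 = (+0.9331, -0.3596)
n_3 = (+0.7059, +0.7083)
n_4 = (+0.2663, +0.9639)
n_5 = (-0.9988, +0.0490)
  (0,1): δ = 148.17°  ·
  (0,2): δ = 94.51°  ·
  (0,3): δ = 28.33°  ✓
  (0,4): δ = 1.13°  ✓
  (0,5): δ = 103.77°  ·
  (1,2): δ = 126.33°  ·
  (1,3): δ = 60.16°  ✓
  (1,4): δ = 30.70°  ✓
  (1,5): δ = 71.94°  ·
  (2,3): δ = 113.83°  ·
  (2,4): δ = 84.36°  ·
  (2,5): δ = 18.27°  ✓
  (3,4): δ = 150.54°  ·
  (3,5): δ = 47.90°  ✓
  (4,5): δ = 77.36°  ·
antipodal pairs: 6

count = 6; pairs: (0,3), (0,4), (1,3), (1,4), (2,5), (3,5)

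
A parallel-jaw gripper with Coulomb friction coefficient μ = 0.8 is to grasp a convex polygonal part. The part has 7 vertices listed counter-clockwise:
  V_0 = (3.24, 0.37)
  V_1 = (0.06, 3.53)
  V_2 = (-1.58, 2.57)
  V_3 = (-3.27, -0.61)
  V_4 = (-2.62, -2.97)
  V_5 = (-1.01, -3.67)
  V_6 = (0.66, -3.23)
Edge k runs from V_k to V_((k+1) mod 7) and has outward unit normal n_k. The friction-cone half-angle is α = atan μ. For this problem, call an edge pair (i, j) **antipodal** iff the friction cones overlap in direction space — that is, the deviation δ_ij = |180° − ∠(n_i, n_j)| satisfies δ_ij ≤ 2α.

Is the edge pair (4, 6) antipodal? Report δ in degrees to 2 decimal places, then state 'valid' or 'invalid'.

α = atan 0.8 = 38.66°;  2α = 77.32°
edge 4: e_4 = (+1.61, -0.70);  n_4 = (-0.3987, -0.9171)
edge 6: e_6 = (+2.58, +3.60);  n_6 = (+0.8128, -0.5825)
∠(n_4, n_6) = 77.87°
δ = |180° − 77.87°| = 102.13°
102.13° > 2α = 77.32°  →  invalid

δ = 102.13°, invalid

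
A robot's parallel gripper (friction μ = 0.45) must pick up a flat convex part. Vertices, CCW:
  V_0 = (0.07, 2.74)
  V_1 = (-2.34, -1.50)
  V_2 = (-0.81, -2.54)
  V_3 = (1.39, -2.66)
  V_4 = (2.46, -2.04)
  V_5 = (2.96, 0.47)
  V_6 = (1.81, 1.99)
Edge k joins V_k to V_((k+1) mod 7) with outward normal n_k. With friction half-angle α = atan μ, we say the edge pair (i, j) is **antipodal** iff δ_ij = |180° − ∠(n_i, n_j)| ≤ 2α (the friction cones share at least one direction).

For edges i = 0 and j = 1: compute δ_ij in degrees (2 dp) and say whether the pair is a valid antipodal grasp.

α = atan 0.45 = 24.23°;  2α = 48.46°
edge 0: e_0 = (-2.41, -4.24);  n_0 = (-0.8694, +0.4942)
edge 1: e_1 = (+1.53, -1.04);  n_1 = (-0.5622, -0.8270)
∠(n_0, n_1) = 85.41°
δ = |180° − 85.41°| = 94.59°
94.59° > 2α = 48.46°  →  invalid

δ = 94.59°, invalid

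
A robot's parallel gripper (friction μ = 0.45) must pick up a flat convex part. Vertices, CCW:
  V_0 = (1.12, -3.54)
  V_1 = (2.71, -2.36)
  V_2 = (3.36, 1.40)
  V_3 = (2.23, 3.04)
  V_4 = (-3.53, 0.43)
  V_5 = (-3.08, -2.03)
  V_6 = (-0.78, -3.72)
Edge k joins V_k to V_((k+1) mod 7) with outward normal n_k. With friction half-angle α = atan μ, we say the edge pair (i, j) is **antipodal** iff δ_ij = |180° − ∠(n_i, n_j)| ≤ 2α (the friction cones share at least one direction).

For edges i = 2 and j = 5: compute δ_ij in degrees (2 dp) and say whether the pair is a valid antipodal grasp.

α = atan 0.45 = 24.23°;  2α = 48.46°
edge 2: e_2 = (-1.13, +1.64);  n_2 = (+0.8235, +0.5674)
edge 5: e_5 = (+2.30, -1.69);  n_5 = (-0.5921, -0.8058)
∠(n_2, n_5) = 160.88°
δ = |180° − 160.88°| = 19.12°
19.12° ≤ 2α = 48.46°  →  valid

δ = 19.12°, valid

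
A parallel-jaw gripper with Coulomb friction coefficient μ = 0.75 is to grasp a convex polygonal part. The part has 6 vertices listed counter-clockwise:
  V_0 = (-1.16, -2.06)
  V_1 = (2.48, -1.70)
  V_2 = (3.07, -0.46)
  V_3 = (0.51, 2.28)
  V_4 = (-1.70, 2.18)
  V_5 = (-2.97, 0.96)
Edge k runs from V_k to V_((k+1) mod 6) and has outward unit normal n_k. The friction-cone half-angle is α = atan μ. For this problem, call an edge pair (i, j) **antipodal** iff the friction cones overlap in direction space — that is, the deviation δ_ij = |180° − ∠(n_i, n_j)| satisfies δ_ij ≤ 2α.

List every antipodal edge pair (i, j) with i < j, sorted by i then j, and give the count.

α = atan 0.75 = 36.87°;  2α = 73.74°
n_0 = (+0.0984, -0.9951)
n_1 = (+0.9030, -0.4297)
n_2 = (+0.7307, +0.6827)
n_3 = (-0.0452, +0.9990)
n_4 = (-0.6928, +0.7212)
n_5 = (-0.8577, -0.5141)
  (0,1): δ = 121.09°  ·
  (0,2): δ = 52.59°  ✓
  (0,3): δ = 3.06°  ✓
  (0,4): δ = 38.20°  ✓
  (0,5): δ = 115.29°  ·
  (1,2): δ = 111.50°  ·
  (1,3): δ = 61.96°  ✓
  (1,4): δ = 20.70°  ✓
  (1,5): δ = 56.38°  ✓
  (2,3): δ = 130.46°  ·
  (2,4): δ = 89.21°  ·
  (2,5): δ = 12.12°  ✓
  (3,4): δ = 138.74°  ·
  (3,5): δ = 61.65°  ✓
  (4,5): δ = 102.91°  ·
antipodal pairs: 8

count = 8; pairs: (0,2), (0,3), (0,4), (1,3), (1,4), (1,5), (2,5), (3,5)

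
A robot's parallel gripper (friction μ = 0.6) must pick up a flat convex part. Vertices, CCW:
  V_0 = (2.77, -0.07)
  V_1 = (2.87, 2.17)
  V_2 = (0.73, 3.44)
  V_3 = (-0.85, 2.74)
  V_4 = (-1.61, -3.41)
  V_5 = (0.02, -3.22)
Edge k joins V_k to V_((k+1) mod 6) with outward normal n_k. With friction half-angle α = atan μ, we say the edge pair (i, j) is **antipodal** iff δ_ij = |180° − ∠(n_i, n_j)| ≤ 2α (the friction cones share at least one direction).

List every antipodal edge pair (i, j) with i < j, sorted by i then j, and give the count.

α = atan 0.6 = 30.96°;  2α = 61.93°
n_0 = (+0.9990, -0.0446)
n_1 = (+0.5104, +0.8600)
n_2 = (-0.4051, +0.9143)
n_3 = (-0.9925, +0.1226)
n_4 = (+0.1158, -0.9933)
n_5 = (+0.7533, -0.6577)
  (0,1): δ = 118.13°  ·
  (0,2): δ = 63.55°  ·
  (0,3): δ = 4.49°  ✓
  (0,4): δ = 99.20°  ·
  (0,5): δ = 141.43°  ·
  (1,2): δ = 125.42°  ·
  (1,3): δ = 66.36°  ·
  (1,4): δ = 37.34°  ✓
  (1,5): δ = 79.57°  ·
  (2,3): δ = 120.94°  ·
  (2,4): δ = 17.25°  ✓
  (2,5): δ = 24.98°  ✓
  (3,4): δ = 76.31°  ·
  (3,5): δ = 34.08°  ✓
  (4,5): δ = 137.77°  ·
antipodal pairs: 5

count = 5; pairs: (0,3), (1,4), (2,4), (2,5), (3,5)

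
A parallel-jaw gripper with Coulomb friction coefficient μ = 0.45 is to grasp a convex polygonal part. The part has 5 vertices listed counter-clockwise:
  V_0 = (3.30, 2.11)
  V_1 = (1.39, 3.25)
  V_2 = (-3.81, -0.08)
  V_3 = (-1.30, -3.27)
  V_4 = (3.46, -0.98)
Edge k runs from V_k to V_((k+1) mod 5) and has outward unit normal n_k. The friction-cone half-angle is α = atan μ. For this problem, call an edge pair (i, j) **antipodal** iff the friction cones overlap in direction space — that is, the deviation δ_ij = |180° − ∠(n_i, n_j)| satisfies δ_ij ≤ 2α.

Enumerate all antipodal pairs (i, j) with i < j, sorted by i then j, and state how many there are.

α = atan 0.45 = 24.23°;  2α = 48.46°
n_0 = (+0.5125, +0.8587)
n_1 = (-0.5393, +0.8421)
n_2 = (-0.7859, -0.6184)
n_3 = (+0.4335, -0.9011)
n_4 = (+0.9987, +0.0517)
  (0,1): δ = 116.53°  ·
  (0,2): δ = 20.97°  ✓
  (0,3): δ = 56.52°  ·
  (0,4): δ = 123.80°  ·
  (1,2): δ = 84.44°  ·
  (1,3): δ = 6.94°  ✓
  (1,4): δ = 60.33°  ·
  (2,3): δ = 102.51°  ·
  (2,4): δ = 35.23°  ✓
  (3,4): δ = 112.73°  ·
antipodal pairs: 3

count = 3; pairs: (0,2), (1,3), (2,4)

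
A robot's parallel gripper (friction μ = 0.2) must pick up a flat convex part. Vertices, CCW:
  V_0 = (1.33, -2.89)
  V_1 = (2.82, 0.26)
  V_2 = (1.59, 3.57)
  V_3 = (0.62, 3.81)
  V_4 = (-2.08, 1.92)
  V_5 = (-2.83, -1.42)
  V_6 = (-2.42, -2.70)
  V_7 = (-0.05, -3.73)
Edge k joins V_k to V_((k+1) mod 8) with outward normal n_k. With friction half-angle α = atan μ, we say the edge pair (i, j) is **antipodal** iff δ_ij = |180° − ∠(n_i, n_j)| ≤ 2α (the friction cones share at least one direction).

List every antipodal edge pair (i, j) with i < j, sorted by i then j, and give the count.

count = 4; pairs: (0,4), (1,5), (2,6), (3,7)

α = atan 0.2 = 11.31°;  2α = 22.62°
n_0 = (+0.9040, -0.4276)
n_1 = (+0.9374, +0.3483)
n_2 = (+0.2402, +0.9707)
n_3 = (-0.5735, +0.8192)
n_4 = (-0.9757, +0.2191)
n_5 = (-0.9523, -0.3050)
n_6 = (-0.3986, -0.9171)
n_7 = (+0.5199, -0.8542)
  (0,1): δ = 134.30°  ·
  (0,2): δ = 78.58°  ·
  (0,3): δ = 29.69°  ·
  (0,4): δ = 12.66°  ✓
  (0,5): δ = 43.08°  ·
  (0,6): δ = 91.83°  ·
  (0,7): δ = 146.64°  ·
  (1,2): δ = 124.28°  ·
  (1,3): δ = 75.39°  ·
  (1,4): δ = 33.04°  ·
  (1,5): δ = 2.62°  ✓
  (1,6): δ = 46.13°  ·
  (1,7): δ = 100.94°  ·
  (2,3): δ = 131.11°  ·
  (2,4): δ = 88.76°  ·
  (2,5): δ = 58.34°  ·
  (2,6): δ = 9.59°  ✓
  (2,7): δ = 45.23°  ·
  (3,4): δ = 137.65°  ·
  (3,5): δ = 107.23°  ·
  (3,6): δ = 58.48°  ·
  (3,7): δ = 3.66°  ✓
  (4,5): δ = 149.58°  ·
  (4,6): δ = 100.83°  ·
  (4,7): δ = 46.02°  ·
  (5,6): δ = 131.25°  ·
  (5,7): δ = 76.43°  ·
  (6,7): δ = 125.18°  ·
antipodal pairs: 4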